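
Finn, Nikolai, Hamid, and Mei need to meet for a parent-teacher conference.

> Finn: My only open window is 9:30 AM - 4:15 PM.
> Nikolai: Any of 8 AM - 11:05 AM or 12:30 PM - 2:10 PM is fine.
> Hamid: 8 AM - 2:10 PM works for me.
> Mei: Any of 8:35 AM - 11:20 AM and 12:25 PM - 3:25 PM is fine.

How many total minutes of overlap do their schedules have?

Finn ∩ Nikolai: 09:30-11:05, 12:30-14:10.
Finn ∩ Nikolai ∩ Hamid: 09:30-11:05, 12:30-14:10.
Finn ∩ Nikolai ∩ Hamid ∩ Mei: 09:30-11:05, 12:30-14:10.
Summing the common windows: 95 + 100 = 195 minutes.

195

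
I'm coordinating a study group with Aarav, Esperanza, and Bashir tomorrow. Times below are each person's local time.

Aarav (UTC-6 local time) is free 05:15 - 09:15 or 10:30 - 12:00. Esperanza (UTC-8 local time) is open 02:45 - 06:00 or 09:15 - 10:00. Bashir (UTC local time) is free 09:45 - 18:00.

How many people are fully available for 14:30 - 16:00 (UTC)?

1

Aarav in UTC: 11:15-15:15, 16:30-18:00 (add 6h to convert from UTC-6).
Esperanza in UTC: 10:45-14:00, 17:15-18:00 (add 8h to convert from UTC-8).
Bashir in UTC: 09:45-18:00.
Bashir can make the full 14:30-16:00 slot — that's 1.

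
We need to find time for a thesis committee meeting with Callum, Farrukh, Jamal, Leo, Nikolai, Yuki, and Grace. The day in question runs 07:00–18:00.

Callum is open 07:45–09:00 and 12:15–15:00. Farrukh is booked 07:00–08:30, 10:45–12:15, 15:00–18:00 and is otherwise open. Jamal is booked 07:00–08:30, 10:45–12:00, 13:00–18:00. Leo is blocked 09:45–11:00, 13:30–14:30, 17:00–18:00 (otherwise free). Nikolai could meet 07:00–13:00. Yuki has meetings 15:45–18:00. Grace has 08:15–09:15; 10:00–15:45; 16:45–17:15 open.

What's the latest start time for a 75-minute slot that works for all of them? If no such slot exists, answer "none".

none

Callum free: 07:45-09:00, 12:15-15:00.
Farrukh free: 08:30-10:45, 12:15-15:00 (invert busy blocks within the working day).
Jamal free: 08:30-10:45, 12:00-13:00 (invert busy blocks within the working day).
Leo free: 07:00-09:45, 11:00-13:30, 14:30-17:00 (invert busy blocks within the working day).
Nikolai free: 07:00-13:00.
Yuki free: 07:00-15:45 (invert busy blocks within the working day).
Grace free: 08:15-09:15, 10:00-15:45, 16:45-17:15.
Callum ∩ Farrukh: 08:30-09:00, 12:15-15:00.
Callum ∩ Farrukh ∩ Jamal: 08:30-09:00, 12:15-13:00.
Callum ∩ Farrukh ∩ Jamal ∩ Leo: 08:30-09:00, 12:15-13:00.
Callum ∩ Farrukh ∩ Jamal ∩ Leo ∩ Nikolai: 08:30-09:00, 12:15-13:00.
Callum ∩ Farrukh ∩ Jamal ∩ Leo ∩ Nikolai ∩ Yuki: 08:30-09:00, 12:15-13:00.
Callum ∩ Farrukh ∩ Jamal ∩ Leo ∩ Nikolai ∩ Yuki ∩ Grace: 08:30-09:00, 12:15-13:00.
No common window is at least 75 minutes long.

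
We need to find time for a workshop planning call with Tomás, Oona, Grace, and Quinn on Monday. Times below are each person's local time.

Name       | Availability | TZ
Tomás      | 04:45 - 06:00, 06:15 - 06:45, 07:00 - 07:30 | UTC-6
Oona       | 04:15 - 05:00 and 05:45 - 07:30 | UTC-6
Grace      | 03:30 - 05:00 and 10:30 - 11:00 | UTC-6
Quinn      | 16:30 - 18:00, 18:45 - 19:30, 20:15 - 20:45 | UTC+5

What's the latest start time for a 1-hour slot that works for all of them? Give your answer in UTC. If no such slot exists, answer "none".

Tomás in UTC: 10:45-12:00, 12:15-12:45, 13:00-13:30 (add 6h to convert from UTC-6).
Oona in UTC: 10:15-11:00, 11:45-13:30 (add 6h to convert from UTC-6).
Grace in UTC: 09:30-11:00, 16:30-17:00 (add 6h to convert from UTC-6).
Quinn in UTC: 11:30-13:00, 13:45-14:30, 15:15-15:45 (subtract 5h to convert from UTC+5).
Tomás ∩ Oona: 10:45-11:00, 11:45-12:00, 12:15-12:45, 13:00-13:30.
Tomás ∩ Oona ∩ Grace: 10:45-11:00.
Tomás ∩ Oona ∩ Grace ∩ Quinn: ∅.
There is no time when everyone is free.
No common window is at least 60 minutes long.

none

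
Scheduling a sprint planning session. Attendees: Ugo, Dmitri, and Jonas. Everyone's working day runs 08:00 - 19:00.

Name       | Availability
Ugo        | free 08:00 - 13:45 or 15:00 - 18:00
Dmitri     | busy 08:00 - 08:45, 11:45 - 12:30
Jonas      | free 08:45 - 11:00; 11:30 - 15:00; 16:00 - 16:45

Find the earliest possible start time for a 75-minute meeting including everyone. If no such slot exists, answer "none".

08:45

Ugo free: 08:00-13:45, 15:00-18:00.
Dmitri free: 08:45-11:45, 12:30-19:00 (invert busy blocks within the working day).
Jonas free: 08:45-11:00, 11:30-15:00, 16:00-16:45.
Ugo ∩ Dmitri: 08:45-11:45, 12:30-13:45, 15:00-18:00.
Ugo ∩ Dmitri ∩ Jonas: 08:45-11:00, 11:30-11:45, 12:30-13:45, 16:00-16:45.
So the common availability across everyone is 08:45-11:00, 11:30-11:45, 12:30-13:45, 16:00-16:45.
The first common window of at least 75 minutes is 08:45-11:00, so the earliest start is 08:45.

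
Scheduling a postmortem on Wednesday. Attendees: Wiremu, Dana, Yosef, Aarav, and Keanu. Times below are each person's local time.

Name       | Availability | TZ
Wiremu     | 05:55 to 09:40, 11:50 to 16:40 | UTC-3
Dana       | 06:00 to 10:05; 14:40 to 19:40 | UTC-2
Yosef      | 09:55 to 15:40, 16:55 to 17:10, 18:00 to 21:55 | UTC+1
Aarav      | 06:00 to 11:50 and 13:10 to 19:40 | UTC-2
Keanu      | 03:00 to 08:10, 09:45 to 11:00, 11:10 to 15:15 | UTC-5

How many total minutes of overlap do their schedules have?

Wiremu in UTC: 08:55-12:40, 14:50-19:40 (add 3h to convert from UTC-3).
Dana in UTC: 08:00-12:05, 16:40-21:40 (add 2h to convert from UTC-2).
Yosef in UTC: 08:55-14:40, 15:55-16:10, 17:00-20:55 (subtract 1h to convert from UTC+1).
Aarav in UTC: 08:00-13:50, 15:10-21:40 (add 2h to convert from UTC-2).
Keanu in UTC: 08:00-13:10, 14:45-16:00, 16:10-20:15 (add 5h to convert from UTC-5).
Wiremu ∩ Dana: 08:55-12:05, 16:40-19:40.
Wiremu ∩ Dana ∩ Yosef: 08:55-12:05, 17:00-19:40.
Wiremu ∩ Dana ∩ Yosef ∩ Aarav: 08:55-12:05, 17:00-19:40.
Wiremu ∩ Dana ∩ Yosef ∩ Aarav ∩ Keanu: 08:55-12:05, 17:00-19:40.
Those are the intersection windows.
Summing the common windows: 190 + 160 = 350 minutes.

350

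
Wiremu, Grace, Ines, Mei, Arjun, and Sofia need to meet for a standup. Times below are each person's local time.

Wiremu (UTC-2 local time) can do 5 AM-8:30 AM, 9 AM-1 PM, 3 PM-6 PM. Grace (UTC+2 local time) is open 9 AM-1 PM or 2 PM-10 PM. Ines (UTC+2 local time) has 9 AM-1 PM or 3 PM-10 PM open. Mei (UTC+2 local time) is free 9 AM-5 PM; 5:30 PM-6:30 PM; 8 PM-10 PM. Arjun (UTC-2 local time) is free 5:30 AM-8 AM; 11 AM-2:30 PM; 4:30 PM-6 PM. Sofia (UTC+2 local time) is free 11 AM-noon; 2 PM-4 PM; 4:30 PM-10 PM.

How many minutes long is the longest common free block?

90

Wiremu in UTC: 07:00-10:30, 11:00-15:00, 17:00-20:00 (add 2h to convert from UTC-2).
Grace in UTC: 07:00-11:00, 12:00-20:00 (subtract 2h to convert from UTC+2).
Ines in UTC: 07:00-11:00, 13:00-20:00 (subtract 2h to convert from UTC+2).
Mei in UTC: 07:00-15:00, 15:30-16:30, 18:00-20:00 (subtract 2h to convert from UTC+2).
Arjun in UTC: 07:30-10:00, 13:00-16:30, 18:30-20:00 (add 2h to convert from UTC-2).
Sofia in UTC: 09:00-10:00, 12:00-14:00, 14:30-20:00 (subtract 2h to convert from UTC+2).
Wiremu ∩ Grace: 07:00-10:30, 12:00-15:00, 17:00-20:00.
Wiremu ∩ Grace ∩ Ines: 07:00-10:30, 13:00-15:00, 17:00-20:00.
Wiremu ∩ Grace ∩ Ines ∩ Mei: 07:00-10:30, 13:00-15:00, 18:00-20:00.
Wiremu ∩ Grace ∩ Ines ∩ Mei ∩ Arjun: 07:30-10:00, 13:00-15:00, 18:30-20:00.
Wiremu ∩ Grace ∩ Ines ∩ Mei ∩ Arjun ∩ Sofia: 09:00-10:00, 13:00-14:00, 14:30-15:00, 18:30-20:00.
The longest is 18:30-20:00 at 90 minutes.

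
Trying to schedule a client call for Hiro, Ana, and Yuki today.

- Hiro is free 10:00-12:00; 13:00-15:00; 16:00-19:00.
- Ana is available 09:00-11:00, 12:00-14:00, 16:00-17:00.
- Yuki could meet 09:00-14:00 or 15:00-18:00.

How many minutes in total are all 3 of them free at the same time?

Hiro ∩ Ana: 10:00-11:00, 13:00-14:00, 16:00-17:00.
Hiro ∩ Ana ∩ Yuki: 10:00-11:00, 13:00-14:00, 16:00-17:00.
Summing the common windows: 60 + 60 + 60 = 180 minutes.

180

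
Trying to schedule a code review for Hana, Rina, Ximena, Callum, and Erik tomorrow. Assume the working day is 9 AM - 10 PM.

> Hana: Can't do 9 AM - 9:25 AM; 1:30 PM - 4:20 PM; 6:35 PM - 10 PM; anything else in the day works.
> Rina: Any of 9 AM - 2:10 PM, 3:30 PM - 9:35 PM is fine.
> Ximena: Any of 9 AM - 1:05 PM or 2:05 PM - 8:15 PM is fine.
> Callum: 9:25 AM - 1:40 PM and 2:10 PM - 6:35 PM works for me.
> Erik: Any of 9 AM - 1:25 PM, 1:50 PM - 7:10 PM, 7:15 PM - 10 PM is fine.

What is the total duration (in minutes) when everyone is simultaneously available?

355

Hana free: 09:25-13:30, 16:20-18:35 (invert busy blocks within the working day).
Rina free: 09:00-14:10, 15:30-21:35.
Ximena free: 09:00-13:05, 14:05-20:15.
Callum free: 09:25-13:40, 14:10-18:35.
Erik free: 09:00-13:25, 13:50-19:10, 19:15-22:00.
Hana ∩ Rina: 09:25-13:30, 16:20-18:35.
Hana ∩ Rina ∩ Ximena: 09:25-13:05, 16:20-18:35.
Hana ∩ Rina ∩ Ximena ∩ Callum: 09:25-13:05, 16:20-18:35.
Hana ∩ Rina ∩ Ximena ∩ Callum ∩ Erik: 09:25-13:05, 16:20-18:35.
Summing the common windows: 220 + 135 = 355 minutes.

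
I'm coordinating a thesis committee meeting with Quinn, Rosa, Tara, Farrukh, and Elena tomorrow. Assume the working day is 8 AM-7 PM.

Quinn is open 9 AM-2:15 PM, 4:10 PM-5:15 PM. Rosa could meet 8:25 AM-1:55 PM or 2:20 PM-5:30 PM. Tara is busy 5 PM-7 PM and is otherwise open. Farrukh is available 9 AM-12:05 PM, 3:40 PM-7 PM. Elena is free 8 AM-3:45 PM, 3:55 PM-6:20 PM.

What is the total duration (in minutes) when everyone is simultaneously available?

Quinn free: 09:00-14:15, 16:10-17:15.
Rosa free: 08:25-13:55, 14:20-17:30.
Tara free: 08:00-17:00 (invert busy blocks within the working day).
Farrukh free: 09:00-12:05, 15:40-19:00.
Elena free: 08:00-15:45, 15:55-18:20.
Quinn ∩ Rosa: 09:00-13:55, 16:10-17:15.
Quinn ∩ Rosa ∩ Tara: 09:00-13:55, 16:10-17:00.
Quinn ∩ Rosa ∩ Tara ∩ Farrukh: 09:00-12:05, 16:10-17:00.
Quinn ∩ Rosa ∩ Tara ∩ Farrukh ∩ Elena: 09:00-12:05, 16:10-17:00.
Summing the common windows: 185 + 50 = 235 minutes.

235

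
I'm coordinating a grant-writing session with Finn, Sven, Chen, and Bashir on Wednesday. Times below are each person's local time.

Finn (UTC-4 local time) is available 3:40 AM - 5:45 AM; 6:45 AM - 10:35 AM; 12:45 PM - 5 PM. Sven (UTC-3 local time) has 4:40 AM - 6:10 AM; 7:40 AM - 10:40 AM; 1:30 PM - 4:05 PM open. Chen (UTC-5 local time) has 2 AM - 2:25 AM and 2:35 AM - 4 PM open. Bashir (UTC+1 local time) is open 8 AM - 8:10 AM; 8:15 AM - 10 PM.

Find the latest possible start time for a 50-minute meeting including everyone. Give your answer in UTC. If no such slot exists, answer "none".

18:15

Finn in UTC: 07:40-09:45, 10:45-14:35, 16:45-21:00 (add 4h to convert from UTC-4).
Sven in UTC: 07:40-09:10, 10:40-13:40, 16:30-19:05 (add 3h to convert from UTC-3).
Chen in UTC: 07:00-07:25, 07:35-21:00 (add 5h to convert from UTC-5).
Bashir in UTC: 07:00-07:10, 07:15-21:00 (subtract 1h to convert from UTC+1).
Finn ∩ Sven: 07:40-09:10, 10:45-13:40, 16:45-19:05.
Finn ∩ Sven ∩ Chen: 07:40-09:10, 10:45-13:40, 16:45-19:05.
Finn ∩ Sven ∩ Chen ∩ Bashir: 07:40-09:10, 10:45-13:40, 16:45-19:05.
The last common window of at least 50 minutes is 16:45-19:05; a 50-minute meeting can start as late as 18:15 and still end by 19:05.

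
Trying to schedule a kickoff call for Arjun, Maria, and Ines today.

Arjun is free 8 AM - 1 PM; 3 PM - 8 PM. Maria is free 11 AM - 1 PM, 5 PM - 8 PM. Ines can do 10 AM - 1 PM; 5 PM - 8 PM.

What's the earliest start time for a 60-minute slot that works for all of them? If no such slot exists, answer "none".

11:00

Arjun ∩ Maria: 11:00-13:00, 17:00-20:00.
Arjun ∩ Maria ∩ Ines: 11:00-13:00, 17:00-20:00.
Those are the intersection windows.
The first common window of at least 60 minutes is 11:00-13:00, so the earliest start is 11:00.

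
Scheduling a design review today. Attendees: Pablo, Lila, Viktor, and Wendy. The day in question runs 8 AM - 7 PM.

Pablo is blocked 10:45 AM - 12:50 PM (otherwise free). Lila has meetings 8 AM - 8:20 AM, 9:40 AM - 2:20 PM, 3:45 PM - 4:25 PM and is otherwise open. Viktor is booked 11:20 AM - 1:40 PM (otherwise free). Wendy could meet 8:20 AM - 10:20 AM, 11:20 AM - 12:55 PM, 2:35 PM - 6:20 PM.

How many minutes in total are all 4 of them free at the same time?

265

Pablo free: 08:00-10:45, 12:50-19:00 (invert busy blocks within the working day).
Lila free: 08:20-09:40, 14:20-15:45, 16:25-19:00 (invert busy blocks within the working day).
Viktor free: 08:00-11:20, 13:40-19:00 (invert busy blocks within the working day).
Wendy free: 08:20-10:20, 11:20-12:55, 14:35-18:20.
Pablo ∩ Lila: 08:20-09:40, 14:20-15:45, 16:25-19:00.
Pablo ∩ Lila ∩ Viktor: 08:20-09:40, 14:20-15:45, 16:25-19:00.
Pablo ∩ Lila ∩ Viktor ∩ Wendy: 08:20-09:40, 14:35-15:45, 16:25-18:20.
Summing the common windows: 80 + 70 + 115 = 265 minutes.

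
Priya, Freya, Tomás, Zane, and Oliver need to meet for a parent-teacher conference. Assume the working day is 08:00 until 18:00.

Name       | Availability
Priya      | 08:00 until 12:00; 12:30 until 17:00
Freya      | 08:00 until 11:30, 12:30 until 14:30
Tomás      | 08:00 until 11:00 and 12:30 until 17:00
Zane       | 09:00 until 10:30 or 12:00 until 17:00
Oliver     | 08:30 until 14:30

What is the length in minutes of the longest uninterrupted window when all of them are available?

120

Priya ∩ Freya: 08:00-11:30, 12:30-14:30.
Priya ∩ Freya ∩ Tomás: 08:00-11:00, 12:30-14:30.
Priya ∩ Freya ∩ Tomás ∩ Zane: 09:00-10:30, 12:30-14:30.
Priya ∩ Freya ∩ Tomás ∩ Zane ∩ Oliver: 09:00-10:30, 12:30-14:30.
The longest is 12:30-14:30 at 120 minutes.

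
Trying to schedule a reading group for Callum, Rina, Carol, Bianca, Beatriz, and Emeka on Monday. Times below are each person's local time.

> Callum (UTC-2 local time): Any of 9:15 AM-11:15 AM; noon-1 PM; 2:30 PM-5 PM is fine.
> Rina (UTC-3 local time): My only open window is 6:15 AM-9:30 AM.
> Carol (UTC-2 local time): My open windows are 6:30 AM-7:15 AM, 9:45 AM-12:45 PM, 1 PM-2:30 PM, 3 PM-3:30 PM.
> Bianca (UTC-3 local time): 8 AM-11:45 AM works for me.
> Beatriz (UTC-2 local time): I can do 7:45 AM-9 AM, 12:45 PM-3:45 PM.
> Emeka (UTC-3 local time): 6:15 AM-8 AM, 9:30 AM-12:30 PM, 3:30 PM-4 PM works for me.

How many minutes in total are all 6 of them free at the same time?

Callum in UTC: 11:15-13:15, 14:00-15:00, 16:30-19:00 (add 2h to convert from UTC-2).
Rina in UTC: 09:15-12:30 (add 3h to convert from UTC-3).
Carol in UTC: 08:30-09:15, 11:45-14:45, 15:00-16:30, 17:00-17:30 (add 2h to convert from UTC-2).
Bianca in UTC: 11:00-14:45 (add 3h to convert from UTC-3).
Beatriz in UTC: 09:45-11:00, 14:45-17:45 (add 2h to convert from UTC-2).
Emeka in UTC: 09:15-11:00, 12:30-15:30, 18:30-19:00 (add 3h to convert from UTC-3).
Callum ∩ Rina: 11:15-12:30.
Callum ∩ Rina ∩ Carol: 11:45-12:30.
Callum ∩ Rina ∩ Carol ∩ Bianca: 11:45-12:30.
Callum ∩ Rina ∩ Carol ∩ Bianca ∩ Beatriz: ∅.
Callum ∩ Rina ∩ Carol ∩ Bianca ∩ Beatriz ∩ Emeka: ∅.
There is no time when everyone is free.
There is no common window, so the total is 0 minutes.

0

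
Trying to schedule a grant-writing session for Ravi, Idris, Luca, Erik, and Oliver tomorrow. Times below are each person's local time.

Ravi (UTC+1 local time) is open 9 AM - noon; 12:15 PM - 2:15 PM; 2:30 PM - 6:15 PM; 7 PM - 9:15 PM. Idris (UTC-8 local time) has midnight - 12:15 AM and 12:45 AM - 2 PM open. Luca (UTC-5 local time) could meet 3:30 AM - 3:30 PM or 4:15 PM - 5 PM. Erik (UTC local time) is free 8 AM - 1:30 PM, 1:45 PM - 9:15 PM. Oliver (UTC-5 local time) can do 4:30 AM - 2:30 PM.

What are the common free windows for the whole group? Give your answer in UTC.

09:30-11:00, 11:15-13:15, 13:45-17:15, 18:00-19:30

Ravi in UTC: 08:00-11:00, 11:15-13:15, 13:30-17:15, 18:00-20:15 (subtract 1h to convert from UTC+1).
Idris in UTC: 08:00-08:15, 08:45-22:00 (add 8h to convert from UTC-8).
Luca in UTC: 08:30-20:30, 21:15-22:00 (add 5h to convert from UTC-5).
Erik in UTC: 08:00-13:30, 13:45-21:15.
Oliver in UTC: 09:30-19:30 (add 5h to convert from UTC-5).
Ravi ∩ Idris: 08:00-08:15, 08:45-11:00, 11:15-13:15, 13:30-17:15, 18:00-20:15.
Ravi ∩ Idris ∩ Luca: 08:45-11:00, 11:15-13:15, 13:30-17:15, 18:00-20:15.
Ravi ∩ Idris ∩ Luca ∩ Erik: 08:45-11:00, 11:15-13:15, 13:45-17:15, 18:00-20:15.
Ravi ∩ Idris ∩ Luca ∩ Erik ∩ Oliver: 09:30-11:00, 11:15-13:15, 13:45-17:15, 18:00-19:30.
Those are the intersection windows.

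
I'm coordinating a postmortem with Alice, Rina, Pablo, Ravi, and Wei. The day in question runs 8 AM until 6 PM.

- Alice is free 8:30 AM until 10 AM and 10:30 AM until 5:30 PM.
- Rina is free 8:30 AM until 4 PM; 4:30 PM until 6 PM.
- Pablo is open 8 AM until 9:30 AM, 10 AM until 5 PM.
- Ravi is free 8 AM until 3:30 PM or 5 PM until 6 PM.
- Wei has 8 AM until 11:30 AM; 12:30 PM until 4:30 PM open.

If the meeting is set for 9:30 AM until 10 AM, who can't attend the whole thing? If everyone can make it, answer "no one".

Alice: free for 09:30-10:00. Rina: free for 09:30-10:00. Pablo: not fully free for 09:30-10:00. Ravi: free for 09:30-10:00. Wei: free for 09:30-10:00.

Pablo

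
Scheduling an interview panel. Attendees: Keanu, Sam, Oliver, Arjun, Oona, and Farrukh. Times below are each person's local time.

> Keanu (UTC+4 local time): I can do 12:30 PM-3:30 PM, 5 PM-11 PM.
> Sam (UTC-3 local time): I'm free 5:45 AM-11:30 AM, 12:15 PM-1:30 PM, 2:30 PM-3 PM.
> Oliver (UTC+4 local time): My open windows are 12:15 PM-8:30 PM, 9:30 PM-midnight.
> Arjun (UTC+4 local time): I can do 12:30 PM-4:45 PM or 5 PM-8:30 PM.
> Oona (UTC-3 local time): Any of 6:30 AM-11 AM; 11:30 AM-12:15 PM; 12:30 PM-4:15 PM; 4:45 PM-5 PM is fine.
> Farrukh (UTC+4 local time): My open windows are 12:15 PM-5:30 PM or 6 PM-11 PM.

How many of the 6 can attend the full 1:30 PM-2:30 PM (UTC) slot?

Keanu in UTC: 08:30-11:30, 13:00-19:00 (subtract 4h to convert from UTC+4).
Sam in UTC: 08:45-14:30, 15:15-16:30, 17:30-18:00 (add 3h to convert from UTC-3).
Oliver in UTC: 08:15-16:30, 17:30-20:00 (subtract 4h to convert from UTC+4).
Arjun in UTC: 08:30-12:45, 13:00-16:30 (subtract 4h to convert from UTC+4).
Oona in UTC: 09:30-14:00, 14:30-15:15, 15:30-19:15, 19:45-20:00 (add 3h to convert from UTC-3).
Farrukh in UTC: 08:15-13:30, 14:00-19:00 (subtract 4h to convert from UTC+4).
Keanu, Sam, Oliver, and Arjun can make the full 13:30-14:30 slot — that's 4.

4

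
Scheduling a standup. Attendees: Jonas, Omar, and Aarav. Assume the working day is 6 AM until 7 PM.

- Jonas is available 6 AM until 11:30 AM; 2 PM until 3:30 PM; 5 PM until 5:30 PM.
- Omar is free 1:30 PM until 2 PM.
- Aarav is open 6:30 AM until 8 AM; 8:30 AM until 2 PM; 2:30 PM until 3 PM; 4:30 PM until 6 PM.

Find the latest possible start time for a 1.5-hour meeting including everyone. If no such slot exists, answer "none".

Jonas ∩ Omar: ∅.
Jonas ∩ Omar ∩ Aarav: ∅.
There is no time when everyone is free.
No common window is at least 90 minutes long.

none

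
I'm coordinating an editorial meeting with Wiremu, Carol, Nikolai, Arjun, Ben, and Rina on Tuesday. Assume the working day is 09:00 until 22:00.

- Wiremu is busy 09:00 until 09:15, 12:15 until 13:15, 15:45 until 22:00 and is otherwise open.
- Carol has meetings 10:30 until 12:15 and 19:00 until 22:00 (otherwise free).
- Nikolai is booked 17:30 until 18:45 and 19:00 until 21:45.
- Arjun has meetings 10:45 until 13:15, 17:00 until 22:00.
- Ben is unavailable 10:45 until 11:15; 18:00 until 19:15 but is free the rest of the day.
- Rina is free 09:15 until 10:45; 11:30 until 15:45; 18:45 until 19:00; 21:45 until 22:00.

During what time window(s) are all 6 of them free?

09:15-10:30, 13:15-15:45

Wiremu free: 09:15-12:15, 13:15-15:45 (invert busy blocks within the working day).
Carol free: 09:00-10:30, 12:15-19:00 (invert busy blocks within the working day).
Nikolai free: 09:00-17:30, 18:45-19:00, 21:45-22:00 (invert busy blocks within the working day).
Arjun free: 09:00-10:45, 13:15-17:00 (invert busy blocks within the working day).
Ben free: 09:00-10:45, 11:15-18:00, 19:15-22:00 (invert busy blocks within the working day).
Rina free: 09:15-10:45, 11:30-15:45, 18:45-19:00, 21:45-22:00.
Wiremu ∩ Carol: 09:15-10:30, 13:15-15:45.
Wiremu ∩ Carol ∩ Nikolai: 09:15-10:30, 13:15-15:45.
Wiremu ∩ Carol ∩ Nikolai ∩ Arjun: 09:15-10:30, 13:15-15:45.
Wiremu ∩ Carol ∩ Nikolai ∩ Arjun ∩ Ben: 09:15-10:30, 13:15-15:45.
Wiremu ∩ Carol ∩ Nikolai ∩ Arjun ∩ Ben ∩ Rina: 09:15-10:30, 13:15-15:45.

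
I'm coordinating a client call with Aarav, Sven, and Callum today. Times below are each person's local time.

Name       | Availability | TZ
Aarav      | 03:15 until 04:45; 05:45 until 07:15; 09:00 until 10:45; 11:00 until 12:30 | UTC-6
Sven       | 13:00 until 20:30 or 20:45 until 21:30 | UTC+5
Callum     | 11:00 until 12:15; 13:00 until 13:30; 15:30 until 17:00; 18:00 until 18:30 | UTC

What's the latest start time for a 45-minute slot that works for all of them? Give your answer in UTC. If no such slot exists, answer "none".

Aarav in UTC: 09:15-10:45, 11:45-13:15, 15:00-16:45, 17:00-18:30 (add 6h to convert from UTC-6).
Sven in UTC: 08:00-15:30, 15:45-16:30 (subtract 5h to convert from UTC+5).
Callum in UTC: 11:00-12:15, 13:00-13:30, 15:30-17:00, 18:00-18:30.
Aarav ∩ Sven: 09:15-10:45, 11:45-13:15, 15:00-15:30, 15:45-16:30.
Aarav ∩ Sven ∩ Callum: 11:45-12:15, 13:00-13:15, 15:45-16:30.
The last common window of at least 45 minutes is 15:45-16:30; a 45-minute meeting can start as late as 15:45 and still end by 16:30.

15:45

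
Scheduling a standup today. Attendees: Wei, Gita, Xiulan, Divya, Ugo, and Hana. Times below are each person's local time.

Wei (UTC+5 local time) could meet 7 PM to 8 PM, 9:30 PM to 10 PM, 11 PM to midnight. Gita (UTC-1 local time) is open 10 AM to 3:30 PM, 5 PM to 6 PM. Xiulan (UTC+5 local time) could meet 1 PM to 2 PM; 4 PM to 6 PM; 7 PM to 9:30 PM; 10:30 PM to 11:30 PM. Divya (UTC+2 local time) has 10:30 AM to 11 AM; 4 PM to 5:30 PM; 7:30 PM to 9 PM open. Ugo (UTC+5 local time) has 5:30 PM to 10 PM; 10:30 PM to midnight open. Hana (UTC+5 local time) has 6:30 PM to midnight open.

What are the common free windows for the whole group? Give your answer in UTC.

Wei in UTC: 14:00-15:00, 16:30-17:00, 18:00-19:00 (subtract 5h to convert from UTC+5).
Gita in UTC: 11:00-16:30, 18:00-19:00 (add 1h to convert from UTC-1).
Xiulan in UTC: 08:00-09:00, 11:00-13:00, 14:00-16:30, 17:30-18:30 (subtract 5h to convert from UTC+5).
Divya in UTC: 08:30-09:00, 14:00-15:30, 17:30-19:00 (subtract 2h to convert from UTC+2).
Ugo in UTC: 12:30-17:00, 17:30-19:00 (subtract 5h to convert from UTC+5).
Hana in UTC: 13:30-19:00 (subtract 5h to convert from UTC+5).
Wei ∩ Gita: 14:00-15:00, 18:00-19:00.
Wei ∩ Gita ∩ Xiulan: 14:00-15:00, 18:00-18:30.
Wei ∩ Gita ∩ Xiulan ∩ Divya: 14:00-15:00, 18:00-18:30.
Wei ∩ Gita ∩ Xiulan ∩ Divya ∩ Ugo: 14:00-15:00, 18:00-18:30.
Wei ∩ Gita ∩ Xiulan ∩ Divya ∩ Ugo ∩ Hana: 14:00-15:00, 18:00-18:30.

14:00-15:00, 18:00-18:30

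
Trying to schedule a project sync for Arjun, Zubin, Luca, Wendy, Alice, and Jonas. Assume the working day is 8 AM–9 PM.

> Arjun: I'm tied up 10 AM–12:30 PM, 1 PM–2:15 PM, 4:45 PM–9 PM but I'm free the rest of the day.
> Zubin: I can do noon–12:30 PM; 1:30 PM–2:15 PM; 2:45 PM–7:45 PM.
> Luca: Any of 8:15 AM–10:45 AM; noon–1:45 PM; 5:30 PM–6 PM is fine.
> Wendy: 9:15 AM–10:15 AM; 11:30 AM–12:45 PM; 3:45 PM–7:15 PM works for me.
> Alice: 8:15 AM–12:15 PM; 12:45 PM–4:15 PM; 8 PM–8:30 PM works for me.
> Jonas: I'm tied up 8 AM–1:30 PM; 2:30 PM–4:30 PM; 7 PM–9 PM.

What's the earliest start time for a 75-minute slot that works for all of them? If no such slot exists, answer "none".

Arjun free: 08:00-10:00, 12:30-13:00, 14:15-16:45 (invert busy blocks within the working day).
Zubin free: 12:00-12:30, 13:30-14:15, 14:45-19:45.
Luca free: 08:15-10:45, 12:00-13:45, 17:30-18:00.
Wendy free: 09:15-10:15, 11:30-12:45, 15:45-19:15.
Alice free: 08:15-12:15, 12:45-16:15, 20:00-20:30.
Jonas free: 13:30-14:30, 16:30-19:00 (invert busy blocks within the working day).
Arjun ∩ Zubin: 14:45-16:45.
Arjun ∩ Zubin ∩ Luca: ∅.
Arjun ∩ Zubin ∩ Luca ∩ Wendy: ∅.
Arjun ∩ Zubin ∩ Luca ∩ Wendy ∩ Alice: ∅.
Arjun ∩ Zubin ∩ Luca ∩ Wendy ∩ Alice ∩ Jonas: ∅.
There is no time when everyone is free.
No common window is at least 75 minutes long.

none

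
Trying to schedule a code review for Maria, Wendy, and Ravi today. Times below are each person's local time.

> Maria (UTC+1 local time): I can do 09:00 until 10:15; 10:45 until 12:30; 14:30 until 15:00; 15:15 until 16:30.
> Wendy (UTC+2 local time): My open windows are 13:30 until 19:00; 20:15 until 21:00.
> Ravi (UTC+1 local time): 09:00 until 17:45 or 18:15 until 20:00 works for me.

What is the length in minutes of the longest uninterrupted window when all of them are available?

Maria in UTC: 08:00-09:15, 09:45-11:30, 13:30-14:00, 14:15-15:30 (subtract 1h to convert from UTC+1).
Wendy in UTC: 11:30-17:00, 18:15-19:00 (subtract 2h to convert from UTC+2).
Ravi in UTC: 08:00-16:45, 17:15-19:00 (subtract 1h to convert from UTC+1).
Maria ∩ Wendy: 13:30-14:00, 14:15-15:30.
Maria ∩ Wendy ∩ Ravi: 13:30-14:00, 14:15-15:30.
The longest is 14:15-15:30 at 75 minutes.

75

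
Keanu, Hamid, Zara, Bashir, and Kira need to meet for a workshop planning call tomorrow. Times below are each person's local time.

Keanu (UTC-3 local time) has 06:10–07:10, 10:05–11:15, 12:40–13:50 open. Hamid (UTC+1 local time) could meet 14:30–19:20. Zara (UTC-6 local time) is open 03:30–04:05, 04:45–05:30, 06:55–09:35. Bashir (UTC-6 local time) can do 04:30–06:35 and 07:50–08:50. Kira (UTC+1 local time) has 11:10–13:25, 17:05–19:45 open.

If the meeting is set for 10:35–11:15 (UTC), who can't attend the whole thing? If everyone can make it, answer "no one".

Keanu in UTC: 09:10-10:10, 13:05-14:15, 15:40-16:50 (add 3h to convert from UTC-3).
Hamid in UTC: 13:30-18:20 (subtract 1h to convert from UTC+1).
Zara in UTC: 09:30-10:05, 10:45-11:30, 12:55-15:35 (add 6h to convert from UTC-6).
Bashir in UTC: 10:30-12:35, 13:50-14:50 (add 6h to convert from UTC-6).
Kira in UTC: 10:10-12:25, 16:05-18:45 (subtract 1h to convert from UTC+1).
Keanu: not fully free for 10:35-11:15. Hamid: not fully free for 10:35-11:15. Zara: not fully free for 10:35-11:15. Bashir: free for 10:35-11:15. Kira: free for 10:35-11:15.

Hamid, Keanu, Zara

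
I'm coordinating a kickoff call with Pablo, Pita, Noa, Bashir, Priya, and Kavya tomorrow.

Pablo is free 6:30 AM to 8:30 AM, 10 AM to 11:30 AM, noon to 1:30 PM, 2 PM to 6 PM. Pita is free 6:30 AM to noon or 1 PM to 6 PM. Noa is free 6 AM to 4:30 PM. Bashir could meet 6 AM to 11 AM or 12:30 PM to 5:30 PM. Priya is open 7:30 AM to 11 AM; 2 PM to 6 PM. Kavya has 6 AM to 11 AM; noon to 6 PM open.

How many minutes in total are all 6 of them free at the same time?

Pablo ∩ Pita: 06:30-08:30, 10:00-11:30, 13:00-13:30, 14:00-18:00.
Pablo ∩ Pita ∩ Noa: 06:30-08:30, 10:00-11:30, 13:00-13:30, 14:00-16:30.
Pablo ∩ Pita ∩ Noa ∩ Bashir: 06:30-08:30, 10:00-11:00, 13:00-13:30, 14:00-16:30.
Pablo ∩ Pita ∩ Noa ∩ Bashir ∩ Priya: 07:30-08:30, 10:00-11:00, 14:00-16:30.
Pablo ∩ Pita ∩ Noa ∩ Bashir ∩ Priya ∩ Kavya: 07:30-08:30, 10:00-11:00, 14:00-16:30.
Summing the common windows: 60 + 60 + 150 = 270 minutes.

270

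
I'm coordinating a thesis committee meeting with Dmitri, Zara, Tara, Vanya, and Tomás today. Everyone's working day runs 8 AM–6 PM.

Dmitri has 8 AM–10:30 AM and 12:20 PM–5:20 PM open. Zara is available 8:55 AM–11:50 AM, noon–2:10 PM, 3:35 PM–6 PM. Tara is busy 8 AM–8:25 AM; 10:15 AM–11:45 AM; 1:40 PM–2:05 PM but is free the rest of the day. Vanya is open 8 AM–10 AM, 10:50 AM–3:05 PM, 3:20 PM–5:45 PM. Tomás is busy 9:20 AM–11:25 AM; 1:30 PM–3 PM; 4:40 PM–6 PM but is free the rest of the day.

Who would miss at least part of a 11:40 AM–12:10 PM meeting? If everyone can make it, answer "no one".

Dmitri free: 08:00-10:30, 12:20-17:20.
Zara free: 08:55-11:50, 12:00-14:10, 15:35-18:00.
Tara free: 08:25-10:15, 11:45-13:40, 14:05-18:00 (invert busy blocks within the working day).
Vanya free: 08:00-10:00, 10:50-15:05, 15:20-17:45.
Tomás free: 08:00-09:20, 11:25-13:30, 15:00-16:40 (invert busy blocks within the working day).
Dmitri: not fully free for 11:40-12:10. Zara: not fully free for 11:40-12:10. Tara: not fully free for 11:40-12:10. Vanya: free for 11:40-12:10. Tomás: free for 11:40-12:10.

Dmitri, Tara, Zara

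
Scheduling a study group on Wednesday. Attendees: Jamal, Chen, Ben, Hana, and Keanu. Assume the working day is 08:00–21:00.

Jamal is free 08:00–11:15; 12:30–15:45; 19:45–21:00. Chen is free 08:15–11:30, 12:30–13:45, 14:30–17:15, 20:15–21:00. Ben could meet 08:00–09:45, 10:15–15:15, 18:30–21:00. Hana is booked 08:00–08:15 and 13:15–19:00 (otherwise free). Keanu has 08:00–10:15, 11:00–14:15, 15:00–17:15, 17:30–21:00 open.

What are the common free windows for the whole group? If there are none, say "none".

08:15-09:45, 11:00-11:15, 12:30-13:15, 20:15-21:00

Jamal free: 08:00-11:15, 12:30-15:45, 19:45-21:00.
Chen free: 08:15-11:30, 12:30-13:45, 14:30-17:15, 20:15-21:00.
Ben free: 08:00-09:45, 10:15-15:15, 18:30-21:00.
Hana free: 08:15-13:15, 19:00-21:00 (invert busy blocks within the working day).
Keanu free: 08:00-10:15, 11:00-14:15, 15:00-17:15, 17:30-21:00.
Jamal ∩ Chen: 08:15-11:15, 12:30-13:45, 14:30-15:45, 20:15-21:00.
Jamal ∩ Chen ∩ Ben: 08:15-09:45, 10:15-11:15, 12:30-13:45, 14:30-15:15, 20:15-21:00.
Jamal ∩ Chen ∩ Ben ∩ Hana: 08:15-09:45, 10:15-11:15, 12:30-13:15, 20:15-21:00.
Jamal ∩ Chen ∩ Ben ∩ Hana ∩ Keanu: 08:15-09:45, 11:00-11:15, 12:30-13:15, 20:15-21:00.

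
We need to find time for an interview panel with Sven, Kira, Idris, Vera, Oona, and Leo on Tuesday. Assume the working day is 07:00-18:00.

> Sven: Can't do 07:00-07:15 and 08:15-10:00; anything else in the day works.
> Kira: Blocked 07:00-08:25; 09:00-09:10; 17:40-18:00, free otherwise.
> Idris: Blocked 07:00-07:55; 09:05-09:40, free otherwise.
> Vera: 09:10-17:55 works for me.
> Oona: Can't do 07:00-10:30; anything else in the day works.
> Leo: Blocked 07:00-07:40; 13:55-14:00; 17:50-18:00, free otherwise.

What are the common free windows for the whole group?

Sven free: 07:15-08:15, 10:00-18:00 (invert busy blocks within the working day).
Kira free: 08:25-09:00, 09:10-17:40 (invert busy blocks within the working day).
Idris free: 07:55-09:05, 09:40-18:00 (invert busy blocks within the working day).
Vera free: 09:10-17:55.
Oona free: 10:30-18:00 (invert busy blocks within the working day).
Leo free: 07:40-13:55, 14:00-17:50 (invert busy blocks within the working day).
Sven ∩ Kira: 10:00-17:40.
Sven ∩ Kira ∩ Idris: 10:00-17:40.
Sven ∩ Kira ∩ Idris ∩ Vera: 10:00-17:40.
Sven ∩ Kira ∩ Idris ∩ Vera ∩ Oona: 10:30-17:40.
Sven ∩ Kira ∩ Idris ∩ Vera ∩ Oona ∩ Leo: 10:30-13:55, 14:00-17:40.
Those are the intersection windows.

10:30-13:55, 14:00-17:40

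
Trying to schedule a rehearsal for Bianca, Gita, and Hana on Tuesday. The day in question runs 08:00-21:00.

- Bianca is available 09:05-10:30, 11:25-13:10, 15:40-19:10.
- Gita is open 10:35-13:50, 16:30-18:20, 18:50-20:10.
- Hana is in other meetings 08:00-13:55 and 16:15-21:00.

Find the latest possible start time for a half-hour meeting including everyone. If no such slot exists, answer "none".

Bianca free: 09:05-10:30, 11:25-13:10, 15:40-19:10.
Gita free: 10:35-13:50, 16:30-18:20, 18:50-20:10.
Hana free: 13:55-16:15 (invert busy blocks within the working day).
Bianca ∩ Gita: 11:25-13:10, 16:30-18:20, 18:50-19:10.
Bianca ∩ Gita ∩ Hana: ∅.
There is no time when everyone is free.
No common window is at least 30 minutes long.

none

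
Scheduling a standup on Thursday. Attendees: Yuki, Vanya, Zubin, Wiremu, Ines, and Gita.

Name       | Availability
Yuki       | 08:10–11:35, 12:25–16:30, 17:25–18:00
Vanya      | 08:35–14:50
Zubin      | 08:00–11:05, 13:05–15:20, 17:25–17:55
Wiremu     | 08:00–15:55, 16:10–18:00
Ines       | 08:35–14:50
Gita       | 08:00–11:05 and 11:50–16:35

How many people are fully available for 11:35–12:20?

3

Vanya, Wiremu, and Ines can make the full 11:35-12:20 slot — that's 3.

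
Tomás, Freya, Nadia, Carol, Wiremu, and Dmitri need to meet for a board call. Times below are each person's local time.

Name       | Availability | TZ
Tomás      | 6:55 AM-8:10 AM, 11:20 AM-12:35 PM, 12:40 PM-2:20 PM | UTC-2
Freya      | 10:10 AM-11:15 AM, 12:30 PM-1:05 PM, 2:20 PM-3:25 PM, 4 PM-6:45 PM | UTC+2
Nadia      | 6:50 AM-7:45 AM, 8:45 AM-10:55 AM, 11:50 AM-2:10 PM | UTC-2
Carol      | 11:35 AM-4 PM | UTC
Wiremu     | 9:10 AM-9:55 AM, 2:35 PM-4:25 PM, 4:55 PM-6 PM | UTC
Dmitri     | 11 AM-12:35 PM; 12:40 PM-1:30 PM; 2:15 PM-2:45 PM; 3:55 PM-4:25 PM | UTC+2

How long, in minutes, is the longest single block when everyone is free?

Tomás in UTC: 08:55-10:10, 13:20-14:35, 14:40-16:20 (add 2h to convert from UTC-2).
Freya in UTC: 08:10-09:15, 10:30-11:05, 12:20-13:25, 14:00-16:45 (subtract 2h to convert from UTC+2).
Nadia in UTC: 08:50-09:45, 10:45-12:55, 13:50-16:10 (add 2h to convert from UTC-2).
Carol in UTC: 11:35-16:00.
Wiremu in UTC: 09:10-09:55, 14:35-16:25, 16:55-18:00.
Dmitri in UTC: 09:00-10:35, 10:40-11:30, 12:15-12:45, 13:55-14:25 (subtract 2h to convert from UTC+2).
Tomás ∩ Freya: 08:55-09:15, 13:20-13:25, 14:00-14:35, 14:40-16:20.
Tomás ∩ Freya ∩ Nadia: 08:55-09:15, 14:00-14:35, 14:40-16:10.
Tomás ∩ Freya ∩ Nadia ∩ Carol: 14:00-14:35, 14:40-16:00.
Tomás ∩ Freya ∩ Nadia ∩ Carol ∩ Wiremu: 14:40-16:00.
Tomás ∩ Freya ∩ Nadia ∩ Carol ∩ Wiremu ∩ Dmitri: ∅.
There is no time when everyone is free.
No common window exists, so the longest block is 0 minutes.

0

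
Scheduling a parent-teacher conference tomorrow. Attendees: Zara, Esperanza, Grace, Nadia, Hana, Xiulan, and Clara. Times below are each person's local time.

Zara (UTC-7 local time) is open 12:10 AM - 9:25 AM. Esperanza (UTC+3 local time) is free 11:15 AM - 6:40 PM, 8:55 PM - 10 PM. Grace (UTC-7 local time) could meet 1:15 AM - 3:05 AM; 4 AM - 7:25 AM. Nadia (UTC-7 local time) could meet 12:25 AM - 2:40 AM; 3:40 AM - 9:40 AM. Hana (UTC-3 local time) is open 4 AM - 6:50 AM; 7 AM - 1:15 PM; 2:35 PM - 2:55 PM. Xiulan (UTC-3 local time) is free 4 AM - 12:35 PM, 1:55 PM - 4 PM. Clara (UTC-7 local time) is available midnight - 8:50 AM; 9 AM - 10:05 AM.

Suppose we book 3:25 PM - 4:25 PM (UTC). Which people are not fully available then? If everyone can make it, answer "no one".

Clara, Esperanza, Grace, Hana, Xiulan

Zara in UTC: 07:10-16:25 (add 7h to convert from UTC-7).
Esperanza in UTC: 08:15-15:40, 17:55-19:00 (subtract 3h to convert from UTC+3).
Grace in UTC: 08:15-10:05, 11:00-14:25 (add 7h to convert from UTC-7).
Nadia in UTC: 07:25-09:40, 10:40-16:40 (add 7h to convert from UTC-7).
Hana in UTC: 07:00-09:50, 10:00-16:15, 17:35-17:55 (add 3h to convert from UTC-3).
Xiulan in UTC: 07:00-15:35, 16:55-19:00 (add 3h to convert from UTC-3).
Clara in UTC: 07:00-15:50, 16:00-17:05 (add 7h to convert from UTC-7).
Zara: free for 15:25-16:25. Esperanza: not fully free for 15:25-16:25. Grace: not fully free for 15:25-16:25. Nadia: free for 15:25-16:25. Hana: not fully free for 15:25-16:25. Xiulan: not fully free for 15:25-16:25. Clara: not fully free for 15:25-16:25.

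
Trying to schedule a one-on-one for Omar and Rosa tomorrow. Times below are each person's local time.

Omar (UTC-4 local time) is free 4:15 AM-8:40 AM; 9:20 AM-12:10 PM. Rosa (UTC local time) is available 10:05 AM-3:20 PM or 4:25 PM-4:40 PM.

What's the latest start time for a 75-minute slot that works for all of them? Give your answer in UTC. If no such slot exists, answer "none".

Omar in UTC: 08:15-12:40, 13:20-16:10 (add 4h to convert from UTC-4).
Rosa in UTC: 10:05-15:20, 16:25-16:40.
Omar ∩ Rosa: 10:05-12:40, 13:20-15:20.
The last common window of at least 75 minutes is 13:20-15:20; a 75-minute meeting can start as late as 14:05 and still end by 15:20.

14:05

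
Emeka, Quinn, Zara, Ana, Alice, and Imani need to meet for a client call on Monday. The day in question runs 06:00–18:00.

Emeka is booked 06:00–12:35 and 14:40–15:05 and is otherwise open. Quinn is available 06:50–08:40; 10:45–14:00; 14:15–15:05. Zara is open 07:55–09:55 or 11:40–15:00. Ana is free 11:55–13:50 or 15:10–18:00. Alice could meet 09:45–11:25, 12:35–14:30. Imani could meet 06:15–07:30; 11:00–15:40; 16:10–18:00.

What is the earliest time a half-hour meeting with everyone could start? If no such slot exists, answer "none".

12:35

Emeka free: 12:35-14:40, 15:05-18:00 (invert busy blocks within the working day).
Quinn free: 06:50-08:40, 10:45-14:00, 14:15-15:05.
Zara free: 07:55-09:55, 11:40-15:00.
Ana free: 11:55-13:50, 15:10-18:00.
Alice free: 09:45-11:25, 12:35-14:30.
Imani free: 06:15-07:30, 11:00-15:40, 16:10-18:00.
Emeka ∩ Quinn: 12:35-14:00, 14:15-14:40.
Emeka ∩ Quinn ∩ Zara: 12:35-14:00, 14:15-14:40.
Emeka ∩ Quinn ∩ Zara ∩ Ana: 12:35-13:50.
Emeka ∩ Quinn ∩ Zara ∩ Ana ∩ Alice: 12:35-13:50.
Emeka ∩ Quinn ∩ Zara ∩ Ana ∩ Alice ∩ Imani: 12:35-13:50.
Those are the intersection windows.
The first common window of at least 30 minutes is 12:35-13:50, so the earliest start is 12:35.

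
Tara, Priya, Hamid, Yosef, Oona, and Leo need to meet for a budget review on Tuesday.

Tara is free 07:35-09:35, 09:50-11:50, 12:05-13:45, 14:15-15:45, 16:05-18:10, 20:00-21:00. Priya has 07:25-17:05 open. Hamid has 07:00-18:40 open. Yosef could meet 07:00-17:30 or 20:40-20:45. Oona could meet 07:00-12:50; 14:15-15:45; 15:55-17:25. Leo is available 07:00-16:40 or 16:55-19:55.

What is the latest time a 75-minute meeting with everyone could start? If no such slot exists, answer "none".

14:30

Tara ∩ Priya: 07:35-09:35, 09:50-11:50, 12:05-13:45, 14:15-15:45, 16:05-17:05.
Tara ∩ Priya ∩ Hamid: 07:35-09:35, 09:50-11:50, 12:05-13:45, 14:15-15:45, 16:05-17:05.
Tara ∩ Priya ∩ Hamid ∩ Yosef: 07:35-09:35, 09:50-11:50, 12:05-13:45, 14:15-15:45, 16:05-17:05.
Tara ∩ Priya ∩ Hamid ∩ Yosef ∩ Oona: 07:35-09:35, 09:50-11:50, 12:05-12:50, 14:15-15:45, 16:05-17:05.
Tara ∩ Priya ∩ Hamid ∩ Yosef ∩ Oona ∩ Leo: 07:35-09:35, 09:50-11:50, 12:05-12:50, 14:15-15:45, 16:05-16:40, 16:55-17:05.
So the common availability across everyone is 07:35-09:35, 09:50-11:50, 12:05-12:50, 14:15-15:45, 16:05-16:40, 16:55-17:05.
The last common window of at least 75 minutes is 14:15-15:45; a 75-minute meeting can start as late as 14:30 and still end by 15:45.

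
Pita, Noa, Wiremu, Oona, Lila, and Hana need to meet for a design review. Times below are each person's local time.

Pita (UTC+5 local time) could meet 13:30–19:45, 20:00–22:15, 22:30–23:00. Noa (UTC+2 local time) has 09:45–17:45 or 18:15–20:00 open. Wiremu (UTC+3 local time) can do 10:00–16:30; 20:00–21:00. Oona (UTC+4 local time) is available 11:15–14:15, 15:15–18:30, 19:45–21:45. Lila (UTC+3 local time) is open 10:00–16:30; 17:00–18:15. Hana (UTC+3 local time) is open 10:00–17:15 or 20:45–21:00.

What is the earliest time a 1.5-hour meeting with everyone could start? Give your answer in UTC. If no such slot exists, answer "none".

08:30

Pita in UTC: 08:30-14:45, 15:00-17:15, 17:30-18:00 (subtract 5h to convert from UTC+5).
Noa in UTC: 07:45-15:45, 16:15-18:00 (subtract 2h to convert from UTC+2).
Wiremu in UTC: 07:00-13:30, 17:00-18:00 (subtract 3h to convert from UTC+3).
Oona in UTC: 07:15-10:15, 11:15-14:30, 15:45-17:45 (subtract 4h to convert from UTC+4).
Lila in UTC: 07:00-13:30, 14:00-15:15 (subtract 3h to convert from UTC+3).
Hana in UTC: 07:00-14:15, 17:45-18:00 (subtract 3h to convert from UTC+3).
Pita ∩ Noa: 08:30-14:45, 15:00-15:45, 16:15-17:15, 17:30-18:00.
Pita ∩ Noa ∩ Wiremu: 08:30-13:30, 17:00-17:15, 17:30-18:00.
Pita ∩ Noa ∩ Wiremu ∩ Oona: 08:30-10:15, 11:15-13:30, 17:00-17:15, 17:30-17:45.
Pita ∩ Noa ∩ Wiremu ∩ Oona ∩ Lila: 08:30-10:15, 11:15-13:30.
Pita ∩ Noa ∩ Wiremu ∩ Oona ∩ Lila ∩ Hana: 08:30-10:15, 11:15-13:30.
The first common window of at least 90 minutes is 08:30-10:15, so the earliest start is 08:30.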